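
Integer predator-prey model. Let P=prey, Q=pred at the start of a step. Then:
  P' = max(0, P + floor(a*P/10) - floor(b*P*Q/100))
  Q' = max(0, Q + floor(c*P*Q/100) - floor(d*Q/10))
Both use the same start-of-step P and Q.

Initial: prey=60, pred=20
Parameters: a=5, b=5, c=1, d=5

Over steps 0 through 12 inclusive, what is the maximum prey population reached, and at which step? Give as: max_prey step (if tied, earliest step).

Answer: 128 12

Derivation:
Step 1: prey: 60+30-60=30; pred: 20+12-10=22
Step 2: prey: 30+15-33=12; pred: 22+6-11=17
Step 3: prey: 12+6-10=8; pred: 17+2-8=11
Step 4: prey: 8+4-4=8; pred: 11+0-5=6
Step 5: prey: 8+4-2=10; pred: 6+0-3=3
Step 6: prey: 10+5-1=14; pred: 3+0-1=2
Step 7: prey: 14+7-1=20; pred: 2+0-1=1
Step 8: prey: 20+10-1=29; pred: 1+0-0=1
Step 9: prey: 29+14-1=42; pred: 1+0-0=1
Step 10: prey: 42+21-2=61; pred: 1+0-0=1
Step 11: prey: 61+30-3=88; pred: 1+0-0=1
Step 12: prey: 88+44-4=128; pred: 1+0-0=1
Max prey = 128 at step 12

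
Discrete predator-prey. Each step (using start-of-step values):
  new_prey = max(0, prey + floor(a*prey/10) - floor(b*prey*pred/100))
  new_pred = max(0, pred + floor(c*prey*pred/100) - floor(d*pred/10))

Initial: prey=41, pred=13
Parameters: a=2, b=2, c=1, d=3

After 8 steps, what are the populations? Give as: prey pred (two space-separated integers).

Answer: 16 12

Derivation:
Step 1: prey: 41+8-10=39; pred: 13+5-3=15
Step 2: prey: 39+7-11=35; pred: 15+5-4=16
Step 3: prey: 35+7-11=31; pred: 16+5-4=17
Step 4: prey: 31+6-10=27; pred: 17+5-5=17
Step 5: prey: 27+5-9=23; pred: 17+4-5=16
Step 6: prey: 23+4-7=20; pred: 16+3-4=15
Step 7: prey: 20+4-6=18; pred: 15+3-4=14
Step 8: prey: 18+3-5=16; pred: 14+2-4=12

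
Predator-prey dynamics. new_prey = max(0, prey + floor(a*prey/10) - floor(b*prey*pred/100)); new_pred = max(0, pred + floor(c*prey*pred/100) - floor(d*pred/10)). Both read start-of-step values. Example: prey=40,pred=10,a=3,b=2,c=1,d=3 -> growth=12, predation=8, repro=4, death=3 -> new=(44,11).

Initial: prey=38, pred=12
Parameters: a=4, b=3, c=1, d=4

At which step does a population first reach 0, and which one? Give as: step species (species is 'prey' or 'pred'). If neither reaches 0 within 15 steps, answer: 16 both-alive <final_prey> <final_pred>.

Answer: 16 both-alive 44 13

Derivation:
Step 1: prey: 38+15-13=40; pred: 12+4-4=12
Step 2: prey: 40+16-14=42; pred: 12+4-4=12
Step 3: prey: 42+16-15=43; pred: 12+5-4=13
Step 4: prey: 43+17-16=44; pred: 13+5-5=13
Step 5: prey: 44+17-17=44; pred: 13+5-5=13
Steps 6-15: state stable at prey=44, pred=13 (no change)
No extinction within 15 steps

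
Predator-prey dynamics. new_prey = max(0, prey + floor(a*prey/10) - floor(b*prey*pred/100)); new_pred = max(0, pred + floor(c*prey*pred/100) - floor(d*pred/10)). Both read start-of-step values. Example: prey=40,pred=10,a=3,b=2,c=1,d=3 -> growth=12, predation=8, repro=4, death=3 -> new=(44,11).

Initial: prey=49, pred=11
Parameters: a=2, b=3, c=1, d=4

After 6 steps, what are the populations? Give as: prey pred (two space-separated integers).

Answer: 20 7

Derivation:
Step 1: prey: 49+9-16=42; pred: 11+5-4=12
Step 2: prey: 42+8-15=35; pred: 12+5-4=13
Step 3: prey: 35+7-13=29; pred: 13+4-5=12
Step 4: prey: 29+5-10=24; pred: 12+3-4=11
Step 5: prey: 24+4-7=21; pred: 11+2-4=9
Step 6: prey: 21+4-5=20; pred: 9+1-3=7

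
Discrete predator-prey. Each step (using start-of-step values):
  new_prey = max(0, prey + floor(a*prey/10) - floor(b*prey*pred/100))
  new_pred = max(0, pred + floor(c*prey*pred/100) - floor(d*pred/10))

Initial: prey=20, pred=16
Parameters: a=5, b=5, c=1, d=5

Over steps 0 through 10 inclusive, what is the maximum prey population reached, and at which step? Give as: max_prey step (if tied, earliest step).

Step 1: prey: 20+10-16=14; pred: 16+3-8=11
Step 2: prey: 14+7-7=14; pred: 11+1-5=7
Step 3: prey: 14+7-4=17; pred: 7+0-3=4
Step 4: prey: 17+8-3=22; pred: 4+0-2=2
Step 5: prey: 22+11-2=31; pred: 2+0-1=1
Step 6: prey: 31+15-1=45; pred: 1+0-0=1
Step 7: prey: 45+22-2=65; pred: 1+0-0=1
Step 8: prey: 65+32-3=94; pred: 1+0-0=1
Step 9: prey: 94+47-4=137; pred: 1+0-0=1
Step 10: prey: 137+68-6=199; pred: 1+1-0=2
Max prey = 199 at step 10

Answer: 199 10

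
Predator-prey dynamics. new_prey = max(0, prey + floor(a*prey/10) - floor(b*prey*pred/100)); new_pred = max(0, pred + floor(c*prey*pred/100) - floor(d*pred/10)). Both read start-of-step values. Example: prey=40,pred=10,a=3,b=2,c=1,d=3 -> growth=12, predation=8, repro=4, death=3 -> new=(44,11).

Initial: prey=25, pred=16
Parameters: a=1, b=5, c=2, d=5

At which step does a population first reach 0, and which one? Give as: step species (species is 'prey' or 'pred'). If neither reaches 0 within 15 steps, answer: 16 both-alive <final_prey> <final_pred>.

Step 1: prey: 25+2-20=7; pred: 16+8-8=16
Step 2: prey: 7+0-5=2; pred: 16+2-8=10
Step 3: prey: 2+0-1=1; pred: 10+0-5=5
Step 4: prey: 1+0-0=1; pred: 5+0-2=3
Step 5: prey: 1+0-0=1; pred: 3+0-1=2
Step 6: prey: 1+0-0=1; pred: 2+0-1=1
Step 7: prey: 1+0-0=1; pred: 1+0-0=1
Steps 8-15: state stable at prey=1, pred=1 (no change)
No extinction within 15 steps

Answer: 16 both-alive 1 1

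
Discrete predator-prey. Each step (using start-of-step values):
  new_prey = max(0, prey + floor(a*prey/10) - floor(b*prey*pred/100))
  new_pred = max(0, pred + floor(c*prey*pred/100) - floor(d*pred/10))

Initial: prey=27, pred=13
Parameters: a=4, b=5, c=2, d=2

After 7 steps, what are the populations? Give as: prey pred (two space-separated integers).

Answer: 1 11

Derivation:
Step 1: prey: 27+10-17=20; pred: 13+7-2=18
Step 2: prey: 20+8-18=10; pred: 18+7-3=22
Step 3: prey: 10+4-11=3; pred: 22+4-4=22
Step 4: prey: 3+1-3=1; pred: 22+1-4=19
Step 5: prey: 1+0-0=1; pred: 19+0-3=16
Step 6: prey: 1+0-0=1; pred: 16+0-3=13
Step 7: prey: 1+0-0=1; pred: 13+0-2=11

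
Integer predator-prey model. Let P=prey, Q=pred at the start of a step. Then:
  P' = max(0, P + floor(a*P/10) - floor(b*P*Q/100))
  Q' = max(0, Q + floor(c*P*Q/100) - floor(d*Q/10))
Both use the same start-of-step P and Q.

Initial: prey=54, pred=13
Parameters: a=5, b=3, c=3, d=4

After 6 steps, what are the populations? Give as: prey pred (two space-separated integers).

Step 1: prey: 54+27-21=60; pred: 13+21-5=29
Step 2: prey: 60+30-52=38; pred: 29+52-11=70
Step 3: prey: 38+19-79=0; pred: 70+79-28=121
Step 4: prey: 0+0-0=0; pred: 121+0-48=73
Step 5: prey: 0+0-0=0; pred: 73+0-29=44
Step 6: prey: 0+0-0=0; pred: 44+0-17=27

Answer: 0 27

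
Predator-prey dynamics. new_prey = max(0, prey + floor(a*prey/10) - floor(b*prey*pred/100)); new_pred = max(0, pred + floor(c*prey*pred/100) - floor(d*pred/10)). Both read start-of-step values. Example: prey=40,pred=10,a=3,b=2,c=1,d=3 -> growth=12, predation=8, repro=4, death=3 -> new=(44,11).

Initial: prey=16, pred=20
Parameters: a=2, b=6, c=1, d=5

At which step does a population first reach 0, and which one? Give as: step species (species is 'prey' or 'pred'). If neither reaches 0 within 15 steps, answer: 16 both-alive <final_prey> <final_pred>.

Answer: 1 prey

Derivation:
Step 1: prey: 16+3-19=0; pred: 20+3-10=13
First extinction: prey at step 1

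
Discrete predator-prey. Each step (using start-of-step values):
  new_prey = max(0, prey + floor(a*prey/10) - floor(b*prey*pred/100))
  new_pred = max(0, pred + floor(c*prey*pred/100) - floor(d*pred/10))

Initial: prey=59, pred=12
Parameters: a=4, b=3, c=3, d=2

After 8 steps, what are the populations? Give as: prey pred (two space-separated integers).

Step 1: prey: 59+23-21=61; pred: 12+21-2=31
Step 2: prey: 61+24-56=29; pred: 31+56-6=81
Step 3: prey: 29+11-70=0; pred: 81+70-16=135
Step 4: prey: 0+0-0=0; pred: 135+0-27=108
Step 5: prey: 0+0-0=0; pred: 108+0-21=87
Step 6: prey: 0+0-0=0; pred: 87+0-17=70
Step 7: prey: 0+0-0=0; pred: 70+0-14=56
Step 8: prey: 0+0-0=0; pred: 56+0-11=45

Answer: 0 45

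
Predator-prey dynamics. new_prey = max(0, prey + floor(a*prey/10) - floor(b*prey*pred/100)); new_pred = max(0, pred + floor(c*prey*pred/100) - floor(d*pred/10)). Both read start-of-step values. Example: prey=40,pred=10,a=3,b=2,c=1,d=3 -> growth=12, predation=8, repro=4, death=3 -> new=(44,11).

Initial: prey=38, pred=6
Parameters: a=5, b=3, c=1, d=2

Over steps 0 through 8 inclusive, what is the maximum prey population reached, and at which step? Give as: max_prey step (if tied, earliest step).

Answer: 92 4

Derivation:
Step 1: prey: 38+19-6=51; pred: 6+2-1=7
Step 2: prey: 51+25-10=66; pred: 7+3-1=9
Step 3: prey: 66+33-17=82; pred: 9+5-1=13
Step 4: prey: 82+41-31=92; pred: 13+10-2=21
Step 5: prey: 92+46-57=81; pred: 21+19-4=36
Step 6: prey: 81+40-87=34; pred: 36+29-7=58
Step 7: prey: 34+17-59=0; pred: 58+19-11=66
Step 8: prey: 0+0-0=0; pred: 66+0-13=53
Max prey = 92 at step 4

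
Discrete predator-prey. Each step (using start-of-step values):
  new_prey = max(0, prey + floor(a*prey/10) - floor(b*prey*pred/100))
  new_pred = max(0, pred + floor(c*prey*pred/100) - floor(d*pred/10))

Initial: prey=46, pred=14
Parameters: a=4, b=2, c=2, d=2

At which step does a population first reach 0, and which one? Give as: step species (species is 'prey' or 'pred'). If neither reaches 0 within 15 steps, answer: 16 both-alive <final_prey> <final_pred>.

Step 1: prey: 46+18-12=52; pred: 14+12-2=24
Step 2: prey: 52+20-24=48; pred: 24+24-4=44
Step 3: prey: 48+19-42=25; pred: 44+42-8=78
Step 4: prey: 25+10-39=0; pred: 78+39-15=102
First extinction: prey at step 4

Answer: 4 prey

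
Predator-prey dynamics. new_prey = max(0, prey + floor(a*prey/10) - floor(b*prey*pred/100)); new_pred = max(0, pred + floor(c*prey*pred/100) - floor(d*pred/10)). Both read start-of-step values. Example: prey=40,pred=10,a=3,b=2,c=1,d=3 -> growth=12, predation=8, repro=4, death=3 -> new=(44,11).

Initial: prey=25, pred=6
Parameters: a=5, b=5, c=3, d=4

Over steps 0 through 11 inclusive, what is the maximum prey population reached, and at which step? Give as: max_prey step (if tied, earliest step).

Step 1: prey: 25+12-7=30; pred: 6+4-2=8
Step 2: prey: 30+15-12=33; pred: 8+7-3=12
Step 3: prey: 33+16-19=30; pred: 12+11-4=19
Step 4: prey: 30+15-28=17; pred: 19+17-7=29
Step 5: prey: 17+8-24=1; pred: 29+14-11=32
Step 6: prey: 1+0-1=0; pred: 32+0-12=20
Step 7: prey: 0+0-0=0; pred: 20+0-8=12
Step 8: prey: 0+0-0=0; pred: 12+0-4=8
Step 9: prey: 0+0-0=0; pred: 8+0-3=5
Step 10: prey: 0+0-0=0; pred: 5+0-2=3
Step 11: prey: 0+0-0=0; pred: 3+0-1=2
Max prey = 33 at step 2

Answer: 33 2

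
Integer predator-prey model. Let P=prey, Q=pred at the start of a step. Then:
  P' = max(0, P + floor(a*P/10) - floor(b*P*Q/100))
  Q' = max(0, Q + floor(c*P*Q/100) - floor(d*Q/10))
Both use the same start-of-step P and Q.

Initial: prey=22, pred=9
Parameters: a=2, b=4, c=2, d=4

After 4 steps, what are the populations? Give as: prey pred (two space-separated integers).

Answer: 12 7

Derivation:
Step 1: prey: 22+4-7=19; pred: 9+3-3=9
Step 2: prey: 19+3-6=16; pred: 9+3-3=9
Step 3: prey: 16+3-5=14; pred: 9+2-3=8
Step 4: prey: 14+2-4=12; pred: 8+2-3=7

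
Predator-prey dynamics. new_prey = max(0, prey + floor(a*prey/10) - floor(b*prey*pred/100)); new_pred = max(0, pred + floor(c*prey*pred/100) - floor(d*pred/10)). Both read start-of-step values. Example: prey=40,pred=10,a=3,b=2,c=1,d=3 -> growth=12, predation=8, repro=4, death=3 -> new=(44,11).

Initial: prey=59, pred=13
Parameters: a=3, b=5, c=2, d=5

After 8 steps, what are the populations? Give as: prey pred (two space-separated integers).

Step 1: prey: 59+17-38=38; pred: 13+15-6=22
Step 2: prey: 38+11-41=8; pred: 22+16-11=27
Step 3: prey: 8+2-10=0; pred: 27+4-13=18
Step 4: prey: 0+0-0=0; pred: 18+0-9=9
Step 5: prey: 0+0-0=0; pred: 9+0-4=5
Step 6: prey: 0+0-0=0; pred: 5+0-2=3
Step 7: prey: 0+0-0=0; pred: 3+0-1=2
Step 8: prey: 0+0-0=0; pred: 2+0-1=1

Answer: 0 1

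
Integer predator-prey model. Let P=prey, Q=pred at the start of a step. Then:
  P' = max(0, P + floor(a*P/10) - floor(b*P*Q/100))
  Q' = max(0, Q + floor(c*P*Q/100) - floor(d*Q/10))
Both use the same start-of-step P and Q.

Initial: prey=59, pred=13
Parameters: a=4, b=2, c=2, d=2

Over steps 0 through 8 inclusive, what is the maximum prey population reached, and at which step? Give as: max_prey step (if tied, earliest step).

Step 1: prey: 59+23-15=67; pred: 13+15-2=26
Step 2: prey: 67+26-34=59; pred: 26+34-5=55
Step 3: prey: 59+23-64=18; pred: 55+64-11=108
Step 4: prey: 18+7-38=0; pred: 108+38-21=125
Step 5: prey: 0+0-0=0; pred: 125+0-25=100
Step 6: prey: 0+0-0=0; pred: 100+0-20=80
Step 7: prey: 0+0-0=0; pred: 80+0-16=64
Step 8: prey: 0+0-0=0; pred: 64+0-12=52
Max prey = 67 at step 1

Answer: 67 1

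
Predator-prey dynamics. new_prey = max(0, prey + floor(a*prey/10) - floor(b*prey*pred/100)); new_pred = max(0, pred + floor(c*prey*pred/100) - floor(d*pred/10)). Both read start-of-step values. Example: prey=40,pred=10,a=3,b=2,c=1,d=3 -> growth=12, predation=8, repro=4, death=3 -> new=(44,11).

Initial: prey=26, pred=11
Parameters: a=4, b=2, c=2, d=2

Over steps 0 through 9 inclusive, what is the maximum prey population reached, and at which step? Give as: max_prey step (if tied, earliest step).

Step 1: prey: 26+10-5=31; pred: 11+5-2=14
Step 2: prey: 31+12-8=35; pred: 14+8-2=20
Step 3: prey: 35+14-14=35; pred: 20+14-4=30
Step 4: prey: 35+14-21=28; pred: 30+21-6=45
Step 5: prey: 28+11-25=14; pred: 45+25-9=61
Step 6: prey: 14+5-17=2; pred: 61+17-12=66
Step 7: prey: 2+0-2=0; pred: 66+2-13=55
Step 8: prey: 0+0-0=0; pred: 55+0-11=44
Step 9: prey: 0+0-0=0; pred: 44+0-8=36
Max prey = 35 at step 2

Answer: 35 2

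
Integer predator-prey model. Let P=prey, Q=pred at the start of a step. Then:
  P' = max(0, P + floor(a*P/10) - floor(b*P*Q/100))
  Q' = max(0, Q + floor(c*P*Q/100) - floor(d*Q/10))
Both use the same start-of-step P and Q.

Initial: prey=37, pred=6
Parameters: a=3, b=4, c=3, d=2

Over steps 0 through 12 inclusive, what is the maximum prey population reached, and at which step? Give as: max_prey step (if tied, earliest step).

Step 1: prey: 37+11-8=40; pred: 6+6-1=11
Step 2: prey: 40+12-17=35; pred: 11+13-2=22
Step 3: prey: 35+10-30=15; pred: 22+23-4=41
Step 4: prey: 15+4-24=0; pred: 41+18-8=51
Step 5: prey: 0+0-0=0; pred: 51+0-10=41
Step 6: prey: 0+0-0=0; pred: 41+0-8=33
Step 7: prey: 0+0-0=0; pred: 33+0-6=27
Step 8: prey: 0+0-0=0; pred: 27+0-5=22
Step 9: prey: 0+0-0=0; pred: 22+0-4=18
Step 10: prey: 0+0-0=0; pred: 18+0-3=15
Step 11: prey: 0+0-0=0; pred: 15+0-3=12
Step 12: prey: 0+0-0=0; pred: 12+0-2=10
Max prey = 40 at step 1

Answer: 40 1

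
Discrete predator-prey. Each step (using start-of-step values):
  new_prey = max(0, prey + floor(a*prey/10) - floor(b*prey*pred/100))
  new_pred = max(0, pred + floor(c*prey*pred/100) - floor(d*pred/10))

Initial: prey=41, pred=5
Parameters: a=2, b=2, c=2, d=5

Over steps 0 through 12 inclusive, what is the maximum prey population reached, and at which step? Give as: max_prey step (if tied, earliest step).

Answer: 48 2

Derivation:
Step 1: prey: 41+8-4=45; pred: 5+4-2=7
Step 2: prey: 45+9-6=48; pred: 7+6-3=10
Step 3: prey: 48+9-9=48; pred: 10+9-5=14
Step 4: prey: 48+9-13=44; pred: 14+13-7=20
Step 5: prey: 44+8-17=35; pred: 20+17-10=27
Step 6: prey: 35+7-18=24; pred: 27+18-13=32
Step 7: prey: 24+4-15=13; pred: 32+15-16=31
Step 8: prey: 13+2-8=7; pred: 31+8-15=24
Step 9: prey: 7+1-3=5; pred: 24+3-12=15
Step 10: prey: 5+1-1=5; pred: 15+1-7=9
Step 11: prey: 5+1-0=6; pred: 9+0-4=5
Step 12: prey: 6+1-0=7; pred: 5+0-2=3
Max prey = 48 at step 2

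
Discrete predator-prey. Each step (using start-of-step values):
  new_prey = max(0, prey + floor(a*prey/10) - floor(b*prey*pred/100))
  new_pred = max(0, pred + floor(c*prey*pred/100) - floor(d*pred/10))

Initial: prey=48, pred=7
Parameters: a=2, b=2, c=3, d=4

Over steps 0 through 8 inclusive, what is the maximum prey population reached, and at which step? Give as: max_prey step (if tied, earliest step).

Answer: 51 1

Derivation:
Step 1: prey: 48+9-6=51; pred: 7+10-2=15
Step 2: prey: 51+10-15=46; pred: 15+22-6=31
Step 3: prey: 46+9-28=27; pred: 31+42-12=61
Step 4: prey: 27+5-32=0; pred: 61+49-24=86
Step 5: prey: 0+0-0=0; pred: 86+0-34=52
Step 6: prey: 0+0-0=0; pred: 52+0-20=32
Step 7: prey: 0+0-0=0; pred: 32+0-12=20
Step 8: prey: 0+0-0=0; pred: 20+0-8=12
Max prey = 51 at step 1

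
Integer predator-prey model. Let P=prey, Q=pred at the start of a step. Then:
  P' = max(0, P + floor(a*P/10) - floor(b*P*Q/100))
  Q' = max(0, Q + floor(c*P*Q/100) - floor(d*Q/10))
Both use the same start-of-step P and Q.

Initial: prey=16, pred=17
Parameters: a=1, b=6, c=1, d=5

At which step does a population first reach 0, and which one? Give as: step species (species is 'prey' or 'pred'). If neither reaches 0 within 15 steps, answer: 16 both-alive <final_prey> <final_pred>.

Step 1: prey: 16+1-16=1; pred: 17+2-8=11
Step 2: prey: 1+0-0=1; pred: 11+0-5=6
Step 3: prey: 1+0-0=1; pred: 6+0-3=3
Step 4: prey: 1+0-0=1; pred: 3+0-1=2
Step 5: prey: 1+0-0=1; pred: 2+0-1=1
Step 6: prey: 1+0-0=1; pred: 1+0-0=1
Steps 7-15: state stable at prey=1, pred=1 (no change)
No extinction within 15 steps

Answer: 16 both-alive 1 1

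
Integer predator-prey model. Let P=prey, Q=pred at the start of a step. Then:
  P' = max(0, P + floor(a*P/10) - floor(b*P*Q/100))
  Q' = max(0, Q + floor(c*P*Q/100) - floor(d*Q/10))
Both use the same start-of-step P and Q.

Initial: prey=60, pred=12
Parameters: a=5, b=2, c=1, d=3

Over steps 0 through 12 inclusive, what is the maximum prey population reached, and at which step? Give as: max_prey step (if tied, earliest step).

Answer: 92 3

Derivation:
Step 1: prey: 60+30-14=76; pred: 12+7-3=16
Step 2: prey: 76+38-24=90; pred: 16+12-4=24
Step 3: prey: 90+45-43=92; pred: 24+21-7=38
Step 4: prey: 92+46-69=69; pred: 38+34-11=61
Step 5: prey: 69+34-84=19; pred: 61+42-18=85
Step 6: prey: 19+9-32=0; pred: 85+16-25=76
Step 7: prey: 0+0-0=0; pred: 76+0-22=54
Step 8: prey: 0+0-0=0; pred: 54+0-16=38
Step 9: prey: 0+0-0=0; pred: 38+0-11=27
Step 10: prey: 0+0-0=0; pred: 27+0-8=19
Step 11: prey: 0+0-0=0; pred: 19+0-5=14
Step 12: prey: 0+0-0=0; pred: 14+0-4=10
Max prey = 92 at step 3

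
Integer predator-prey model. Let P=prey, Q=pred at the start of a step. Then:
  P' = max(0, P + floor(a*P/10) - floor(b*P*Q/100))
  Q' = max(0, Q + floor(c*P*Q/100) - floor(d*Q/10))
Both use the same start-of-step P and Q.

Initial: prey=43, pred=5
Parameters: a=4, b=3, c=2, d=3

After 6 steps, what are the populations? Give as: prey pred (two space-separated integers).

Answer: 0 52

Derivation:
Step 1: prey: 43+17-6=54; pred: 5+4-1=8
Step 2: prey: 54+21-12=63; pred: 8+8-2=14
Step 3: prey: 63+25-26=62; pred: 14+17-4=27
Step 4: prey: 62+24-50=36; pred: 27+33-8=52
Step 5: prey: 36+14-56=0; pred: 52+37-15=74
Step 6: prey: 0+0-0=0; pred: 74+0-22=52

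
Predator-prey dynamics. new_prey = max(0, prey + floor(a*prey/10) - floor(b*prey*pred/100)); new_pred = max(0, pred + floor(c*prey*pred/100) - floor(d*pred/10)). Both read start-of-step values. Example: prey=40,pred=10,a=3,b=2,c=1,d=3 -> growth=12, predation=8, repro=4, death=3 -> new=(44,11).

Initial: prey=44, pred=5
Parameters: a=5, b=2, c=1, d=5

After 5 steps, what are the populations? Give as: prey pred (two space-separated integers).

Answer: 200 27

Derivation:
Step 1: prey: 44+22-4=62; pred: 5+2-2=5
Step 2: prey: 62+31-6=87; pred: 5+3-2=6
Step 3: prey: 87+43-10=120; pred: 6+5-3=8
Step 4: prey: 120+60-19=161; pred: 8+9-4=13
Step 5: prey: 161+80-41=200; pred: 13+20-6=27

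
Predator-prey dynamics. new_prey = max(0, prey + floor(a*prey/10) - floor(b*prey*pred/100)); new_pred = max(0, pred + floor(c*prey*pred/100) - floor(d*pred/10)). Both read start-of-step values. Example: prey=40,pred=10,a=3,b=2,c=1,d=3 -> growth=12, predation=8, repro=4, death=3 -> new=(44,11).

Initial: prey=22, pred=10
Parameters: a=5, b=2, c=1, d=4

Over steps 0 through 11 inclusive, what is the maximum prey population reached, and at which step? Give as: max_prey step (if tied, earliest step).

Answer: 152 7

Derivation:
Step 1: prey: 22+11-4=29; pred: 10+2-4=8
Step 2: prey: 29+14-4=39; pred: 8+2-3=7
Step 3: prey: 39+19-5=53; pred: 7+2-2=7
Step 4: prey: 53+26-7=72; pred: 7+3-2=8
Step 5: prey: 72+36-11=97; pred: 8+5-3=10
Step 6: prey: 97+48-19=126; pred: 10+9-4=15
Step 7: prey: 126+63-37=152; pred: 15+18-6=27
Step 8: prey: 152+76-82=146; pred: 27+41-10=58
Step 9: prey: 146+73-169=50; pred: 58+84-23=119
Step 10: prey: 50+25-119=0; pred: 119+59-47=131
Step 11: prey: 0+0-0=0; pred: 131+0-52=79
Max prey = 152 at step 7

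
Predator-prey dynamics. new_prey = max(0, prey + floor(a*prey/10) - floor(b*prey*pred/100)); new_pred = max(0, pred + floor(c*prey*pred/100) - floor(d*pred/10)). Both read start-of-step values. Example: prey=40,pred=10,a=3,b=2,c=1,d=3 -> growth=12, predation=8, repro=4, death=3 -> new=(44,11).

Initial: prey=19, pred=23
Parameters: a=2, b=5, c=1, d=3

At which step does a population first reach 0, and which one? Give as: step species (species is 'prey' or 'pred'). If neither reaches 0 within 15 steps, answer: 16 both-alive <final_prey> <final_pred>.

Answer: 2 prey

Derivation:
Step 1: prey: 19+3-21=1; pred: 23+4-6=21
Step 2: prey: 1+0-1=0; pred: 21+0-6=15
First extinction: prey at step 2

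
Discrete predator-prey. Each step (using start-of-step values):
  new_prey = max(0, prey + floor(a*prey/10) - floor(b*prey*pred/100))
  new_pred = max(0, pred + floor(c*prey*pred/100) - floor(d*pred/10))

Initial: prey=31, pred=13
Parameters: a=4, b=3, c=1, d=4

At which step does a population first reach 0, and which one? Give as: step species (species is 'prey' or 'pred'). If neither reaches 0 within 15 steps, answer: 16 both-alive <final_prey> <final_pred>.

Answer: 16 both-alive 17 19

Derivation:
Step 1: prey: 31+12-12=31; pred: 13+4-5=12
Step 2: prey: 31+12-11=32; pred: 12+3-4=11
Step 3: prey: 32+12-10=34; pred: 11+3-4=10
Step 4: prey: 34+13-10=37; pred: 10+3-4=9
Step 5: prey: 37+14-9=42; pred: 9+3-3=9
Step 6: prey: 42+16-11=47; pred: 9+3-3=9
Step 7: prey: 47+18-12=53; pred: 9+4-3=10
Step 8: prey: 53+21-15=59; pred: 10+5-4=11
Step 9: prey: 59+23-19=63; pred: 11+6-4=13
Step 10: prey: 63+25-24=64; pred: 13+8-5=16
Step 11: prey: 64+25-30=59; pred: 16+10-6=20
Step 12: prey: 59+23-35=47; pred: 20+11-8=23
Step 13: prey: 47+18-32=33; pred: 23+10-9=24
Step 14: prey: 33+13-23=23; pred: 24+7-9=22
Step 15: prey: 23+9-15=17; pred: 22+5-8=19
No extinction within 15 steps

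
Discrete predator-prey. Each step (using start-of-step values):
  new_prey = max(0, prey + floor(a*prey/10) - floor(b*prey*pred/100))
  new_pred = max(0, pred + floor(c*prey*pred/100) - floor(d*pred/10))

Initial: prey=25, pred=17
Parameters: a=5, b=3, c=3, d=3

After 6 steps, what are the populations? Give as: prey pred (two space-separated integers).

Step 1: prey: 25+12-12=25; pred: 17+12-5=24
Step 2: prey: 25+12-18=19; pred: 24+18-7=35
Step 3: prey: 19+9-19=9; pred: 35+19-10=44
Step 4: prey: 9+4-11=2; pred: 44+11-13=42
Step 5: prey: 2+1-2=1; pred: 42+2-12=32
Step 6: prey: 1+0-0=1; pred: 32+0-9=23

Answer: 1 23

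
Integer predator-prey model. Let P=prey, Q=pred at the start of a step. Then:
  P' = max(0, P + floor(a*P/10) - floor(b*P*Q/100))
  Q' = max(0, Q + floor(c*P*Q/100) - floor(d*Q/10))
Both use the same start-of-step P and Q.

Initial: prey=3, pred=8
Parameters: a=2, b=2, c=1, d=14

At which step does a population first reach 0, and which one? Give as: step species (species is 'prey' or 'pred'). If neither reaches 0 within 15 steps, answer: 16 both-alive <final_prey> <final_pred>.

Answer: 1 pred

Derivation:
Step 1: prey: 3+0-0=3; pred: 8+0-11=0
First extinction: pred at step 1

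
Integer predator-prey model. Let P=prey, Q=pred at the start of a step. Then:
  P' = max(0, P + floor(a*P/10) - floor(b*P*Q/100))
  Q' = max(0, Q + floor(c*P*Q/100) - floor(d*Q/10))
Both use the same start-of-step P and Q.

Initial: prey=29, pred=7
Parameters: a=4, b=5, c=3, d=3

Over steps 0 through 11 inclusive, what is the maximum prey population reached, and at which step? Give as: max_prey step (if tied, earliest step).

Step 1: prey: 29+11-10=30; pred: 7+6-2=11
Step 2: prey: 30+12-16=26; pred: 11+9-3=17
Step 3: prey: 26+10-22=14; pred: 17+13-5=25
Step 4: prey: 14+5-17=2; pred: 25+10-7=28
Step 5: prey: 2+0-2=0; pred: 28+1-8=21
Step 6: prey: 0+0-0=0; pred: 21+0-6=15
Step 7: prey: 0+0-0=0; pred: 15+0-4=11
Step 8: prey: 0+0-0=0; pred: 11+0-3=8
Step 9: prey: 0+0-0=0; pred: 8+0-2=6
Step 10: prey: 0+0-0=0; pred: 6+0-1=5
Step 11: prey: 0+0-0=0; pred: 5+0-1=4
Max prey = 30 at step 1

Answer: 30 1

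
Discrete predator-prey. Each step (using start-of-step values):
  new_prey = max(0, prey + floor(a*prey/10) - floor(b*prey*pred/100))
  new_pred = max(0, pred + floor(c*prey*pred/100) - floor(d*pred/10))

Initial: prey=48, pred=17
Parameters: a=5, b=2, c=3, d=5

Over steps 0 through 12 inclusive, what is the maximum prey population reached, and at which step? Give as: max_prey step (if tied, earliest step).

Answer: 56 1

Derivation:
Step 1: prey: 48+24-16=56; pred: 17+24-8=33
Step 2: prey: 56+28-36=48; pred: 33+55-16=72
Step 3: prey: 48+24-69=3; pred: 72+103-36=139
Step 4: prey: 3+1-8=0; pred: 139+12-69=82
Step 5: prey: 0+0-0=0; pred: 82+0-41=41
Step 6: prey: 0+0-0=0; pred: 41+0-20=21
Step 7: prey: 0+0-0=0; pred: 21+0-10=11
Step 8: prey: 0+0-0=0; pred: 11+0-5=6
Step 9: prey: 0+0-0=0; pred: 6+0-3=3
Step 10: prey: 0+0-0=0; pred: 3+0-1=2
Step 11: prey: 0+0-0=0; pred: 2+0-1=1
Step 12: prey: 0+0-0=0; pred: 1+0-0=1
Max prey = 56 at step 1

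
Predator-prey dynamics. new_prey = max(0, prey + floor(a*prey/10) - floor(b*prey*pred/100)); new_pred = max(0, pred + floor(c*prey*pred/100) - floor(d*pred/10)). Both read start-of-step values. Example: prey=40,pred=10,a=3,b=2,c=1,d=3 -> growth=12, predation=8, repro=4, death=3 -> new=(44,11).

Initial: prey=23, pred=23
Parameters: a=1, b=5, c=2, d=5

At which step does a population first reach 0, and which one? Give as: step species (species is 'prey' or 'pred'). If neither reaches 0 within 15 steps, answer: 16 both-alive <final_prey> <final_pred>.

Answer: 1 prey

Derivation:
Step 1: prey: 23+2-26=0; pred: 23+10-11=22
First extinction: prey at step 1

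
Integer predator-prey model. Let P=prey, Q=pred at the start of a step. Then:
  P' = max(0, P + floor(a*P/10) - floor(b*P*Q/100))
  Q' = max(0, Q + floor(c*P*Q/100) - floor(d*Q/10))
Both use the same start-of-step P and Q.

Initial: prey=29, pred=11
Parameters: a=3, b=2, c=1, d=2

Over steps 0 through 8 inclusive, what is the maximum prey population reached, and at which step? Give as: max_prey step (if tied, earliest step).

Step 1: prey: 29+8-6=31; pred: 11+3-2=12
Step 2: prey: 31+9-7=33; pred: 12+3-2=13
Step 3: prey: 33+9-8=34; pred: 13+4-2=15
Step 4: prey: 34+10-10=34; pred: 15+5-3=17
Step 5: prey: 34+10-11=33; pred: 17+5-3=19
Step 6: prey: 33+9-12=30; pred: 19+6-3=22
Step 7: prey: 30+9-13=26; pred: 22+6-4=24
Step 8: prey: 26+7-12=21; pred: 24+6-4=26
Max prey = 34 at step 3

Answer: 34 3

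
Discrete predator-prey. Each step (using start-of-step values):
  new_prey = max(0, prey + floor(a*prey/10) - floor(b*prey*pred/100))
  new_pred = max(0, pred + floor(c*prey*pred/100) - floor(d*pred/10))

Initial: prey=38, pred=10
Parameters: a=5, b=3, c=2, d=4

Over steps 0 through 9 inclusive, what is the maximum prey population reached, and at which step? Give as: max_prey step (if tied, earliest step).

Step 1: prey: 38+19-11=46; pred: 10+7-4=13
Step 2: prey: 46+23-17=52; pred: 13+11-5=19
Step 3: prey: 52+26-29=49; pred: 19+19-7=31
Step 4: prey: 49+24-45=28; pred: 31+30-12=49
Step 5: prey: 28+14-41=1; pred: 49+27-19=57
Step 6: prey: 1+0-1=0; pred: 57+1-22=36
Step 7: prey: 0+0-0=0; pred: 36+0-14=22
Step 8: prey: 0+0-0=0; pred: 22+0-8=14
Step 9: prey: 0+0-0=0; pred: 14+0-5=9
Max prey = 52 at step 2

Answer: 52 2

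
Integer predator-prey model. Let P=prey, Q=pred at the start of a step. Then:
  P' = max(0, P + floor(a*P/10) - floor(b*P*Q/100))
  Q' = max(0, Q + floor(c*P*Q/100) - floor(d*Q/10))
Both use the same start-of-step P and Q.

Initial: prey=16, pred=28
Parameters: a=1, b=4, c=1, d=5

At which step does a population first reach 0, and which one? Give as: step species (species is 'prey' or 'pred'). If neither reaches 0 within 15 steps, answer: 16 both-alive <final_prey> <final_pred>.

Answer: 1 prey

Derivation:
Step 1: prey: 16+1-17=0; pred: 28+4-14=18
First extinction: prey at step 1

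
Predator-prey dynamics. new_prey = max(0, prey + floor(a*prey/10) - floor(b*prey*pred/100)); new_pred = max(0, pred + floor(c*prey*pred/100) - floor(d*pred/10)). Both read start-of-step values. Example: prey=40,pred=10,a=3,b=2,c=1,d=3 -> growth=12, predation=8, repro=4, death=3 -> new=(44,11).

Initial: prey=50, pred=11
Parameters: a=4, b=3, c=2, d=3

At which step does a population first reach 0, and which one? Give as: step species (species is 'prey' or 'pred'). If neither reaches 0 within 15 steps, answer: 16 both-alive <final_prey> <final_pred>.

Answer: 4 prey

Derivation:
Step 1: prey: 50+20-16=54; pred: 11+11-3=19
Step 2: prey: 54+21-30=45; pred: 19+20-5=34
Step 3: prey: 45+18-45=18; pred: 34+30-10=54
Step 4: prey: 18+7-29=0; pred: 54+19-16=57
First extinction: prey at step 4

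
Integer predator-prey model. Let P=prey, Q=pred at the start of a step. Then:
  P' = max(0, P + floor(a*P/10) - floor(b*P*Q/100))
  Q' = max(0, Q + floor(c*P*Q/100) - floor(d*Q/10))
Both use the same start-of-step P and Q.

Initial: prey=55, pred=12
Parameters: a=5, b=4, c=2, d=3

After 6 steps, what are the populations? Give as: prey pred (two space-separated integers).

Step 1: prey: 55+27-26=56; pred: 12+13-3=22
Step 2: prey: 56+28-49=35; pred: 22+24-6=40
Step 3: prey: 35+17-56=0; pred: 40+28-12=56
Step 4: prey: 0+0-0=0; pred: 56+0-16=40
Step 5: prey: 0+0-0=0; pred: 40+0-12=28
Step 6: prey: 0+0-0=0; pred: 28+0-8=20

Answer: 0 20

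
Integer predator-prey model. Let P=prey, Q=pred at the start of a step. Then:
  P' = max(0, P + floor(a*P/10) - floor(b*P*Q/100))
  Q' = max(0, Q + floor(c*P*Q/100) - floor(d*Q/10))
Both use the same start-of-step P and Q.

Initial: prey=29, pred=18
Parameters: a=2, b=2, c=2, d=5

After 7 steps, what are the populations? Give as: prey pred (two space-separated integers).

Step 1: prey: 29+5-10=24; pred: 18+10-9=19
Step 2: prey: 24+4-9=19; pred: 19+9-9=19
Step 3: prey: 19+3-7=15; pred: 19+7-9=17
Step 4: prey: 15+3-5=13; pred: 17+5-8=14
Step 5: prey: 13+2-3=12; pred: 14+3-7=10
Step 6: prey: 12+2-2=12; pred: 10+2-5=7
Step 7: prey: 12+2-1=13; pred: 7+1-3=5

Answer: 13 5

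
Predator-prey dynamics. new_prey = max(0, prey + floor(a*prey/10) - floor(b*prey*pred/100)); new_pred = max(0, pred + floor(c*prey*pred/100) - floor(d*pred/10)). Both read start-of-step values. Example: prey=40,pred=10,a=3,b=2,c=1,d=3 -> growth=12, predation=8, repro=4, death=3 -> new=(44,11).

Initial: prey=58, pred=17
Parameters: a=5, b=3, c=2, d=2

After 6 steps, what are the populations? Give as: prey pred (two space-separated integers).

Step 1: prey: 58+29-29=58; pred: 17+19-3=33
Step 2: prey: 58+29-57=30; pred: 33+38-6=65
Step 3: prey: 30+15-58=0; pred: 65+39-13=91
Step 4: prey: 0+0-0=0; pred: 91+0-18=73
Step 5: prey: 0+0-0=0; pred: 73+0-14=59
Step 6: prey: 0+0-0=0; pred: 59+0-11=48

Answer: 0 48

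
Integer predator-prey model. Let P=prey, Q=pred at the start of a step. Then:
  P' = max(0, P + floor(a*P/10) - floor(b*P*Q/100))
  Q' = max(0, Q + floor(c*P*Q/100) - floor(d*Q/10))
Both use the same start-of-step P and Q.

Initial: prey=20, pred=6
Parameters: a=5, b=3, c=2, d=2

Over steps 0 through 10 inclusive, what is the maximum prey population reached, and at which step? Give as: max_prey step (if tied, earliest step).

Step 1: prey: 20+10-3=27; pred: 6+2-1=7
Step 2: prey: 27+13-5=35; pred: 7+3-1=9
Step 3: prey: 35+17-9=43; pred: 9+6-1=14
Step 4: prey: 43+21-18=46; pred: 14+12-2=24
Step 5: prey: 46+23-33=36; pred: 24+22-4=42
Step 6: prey: 36+18-45=9; pred: 42+30-8=64
Step 7: prey: 9+4-17=0; pred: 64+11-12=63
Step 8: prey: 0+0-0=0; pred: 63+0-12=51
Step 9: prey: 0+0-0=0; pred: 51+0-10=41
Step 10: prey: 0+0-0=0; pred: 41+0-8=33
Max prey = 46 at step 4

Answer: 46 4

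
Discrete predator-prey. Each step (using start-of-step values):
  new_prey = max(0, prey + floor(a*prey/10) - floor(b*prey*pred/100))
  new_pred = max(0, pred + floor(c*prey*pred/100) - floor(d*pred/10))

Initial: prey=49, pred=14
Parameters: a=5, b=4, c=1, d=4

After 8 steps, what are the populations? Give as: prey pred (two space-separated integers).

Step 1: prey: 49+24-27=46; pred: 14+6-5=15
Step 2: prey: 46+23-27=42; pred: 15+6-6=15
Step 3: prey: 42+21-25=38; pred: 15+6-6=15
Step 4: prey: 38+19-22=35; pred: 15+5-6=14
Step 5: prey: 35+17-19=33; pred: 14+4-5=13
Step 6: prey: 33+16-17=32; pred: 13+4-5=12
Step 7: prey: 32+16-15=33; pred: 12+3-4=11
Step 8: prey: 33+16-14=35; pred: 11+3-4=10

Answer: 35 10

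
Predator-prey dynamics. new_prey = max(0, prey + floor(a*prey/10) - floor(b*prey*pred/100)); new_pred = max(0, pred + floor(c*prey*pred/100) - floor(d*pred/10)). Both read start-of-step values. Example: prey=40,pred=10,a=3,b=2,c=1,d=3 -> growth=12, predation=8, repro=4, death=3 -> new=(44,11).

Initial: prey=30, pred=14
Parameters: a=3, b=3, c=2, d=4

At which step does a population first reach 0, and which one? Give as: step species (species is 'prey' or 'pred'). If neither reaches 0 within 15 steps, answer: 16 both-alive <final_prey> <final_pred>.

Answer: 16 both-alive 31 3

Derivation:
Step 1: prey: 30+9-12=27; pred: 14+8-5=17
Step 2: prey: 27+8-13=22; pred: 17+9-6=20
Step 3: prey: 22+6-13=15; pred: 20+8-8=20
Step 4: prey: 15+4-9=10; pred: 20+6-8=18
Step 5: prey: 10+3-5=8; pred: 18+3-7=14
Step 6: prey: 8+2-3=7; pred: 14+2-5=11
Step 7: prey: 7+2-2=7; pred: 11+1-4=8
Step 8: prey: 7+2-1=8; pred: 8+1-3=6
Step 9: prey: 8+2-1=9; pred: 6+0-2=4
Step 10: prey: 9+2-1=10; pred: 4+0-1=3
Step 11: prey: 10+3-0=13; pred: 3+0-1=2
Step 12: prey: 13+3-0=16; pred: 2+0-0=2
Step 13: prey: 16+4-0=20; pred: 2+0-0=2
Step 14: prey: 20+6-1=25; pred: 2+0-0=2
Step 15: prey: 25+7-1=31; pred: 2+1-0=3
No extinction within 15 steps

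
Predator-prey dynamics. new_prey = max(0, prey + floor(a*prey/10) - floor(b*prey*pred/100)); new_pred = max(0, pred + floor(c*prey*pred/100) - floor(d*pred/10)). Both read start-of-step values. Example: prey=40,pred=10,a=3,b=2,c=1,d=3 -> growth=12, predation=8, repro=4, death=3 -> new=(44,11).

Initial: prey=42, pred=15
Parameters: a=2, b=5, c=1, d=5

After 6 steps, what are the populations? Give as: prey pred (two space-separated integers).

Answer: 8 1

Derivation:
Step 1: prey: 42+8-31=19; pred: 15+6-7=14
Step 2: prey: 19+3-13=9; pred: 14+2-7=9
Step 3: prey: 9+1-4=6; pred: 9+0-4=5
Step 4: prey: 6+1-1=6; pred: 5+0-2=3
Step 5: prey: 6+1-0=7; pred: 3+0-1=2
Step 6: prey: 7+1-0=8; pred: 2+0-1=1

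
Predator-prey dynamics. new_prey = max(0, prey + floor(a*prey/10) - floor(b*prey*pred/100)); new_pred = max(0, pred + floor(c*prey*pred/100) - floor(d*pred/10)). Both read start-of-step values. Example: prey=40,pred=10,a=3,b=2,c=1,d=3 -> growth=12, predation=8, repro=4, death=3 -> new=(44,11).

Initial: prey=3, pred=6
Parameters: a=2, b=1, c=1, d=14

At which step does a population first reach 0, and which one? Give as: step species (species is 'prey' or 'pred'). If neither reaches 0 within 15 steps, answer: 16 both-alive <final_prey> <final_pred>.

Step 1: prey: 3+0-0=3; pred: 6+0-8=0
First extinction: pred at step 1

Answer: 1 pred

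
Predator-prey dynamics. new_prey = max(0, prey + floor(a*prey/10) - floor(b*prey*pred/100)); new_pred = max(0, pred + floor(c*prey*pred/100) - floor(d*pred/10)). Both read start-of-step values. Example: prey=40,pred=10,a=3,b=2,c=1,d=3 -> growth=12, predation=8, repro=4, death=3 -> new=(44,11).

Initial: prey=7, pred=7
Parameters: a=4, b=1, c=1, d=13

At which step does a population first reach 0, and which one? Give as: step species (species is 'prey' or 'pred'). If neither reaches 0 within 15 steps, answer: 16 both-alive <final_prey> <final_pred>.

Step 1: prey: 7+2-0=9; pred: 7+0-9=0
First extinction: pred at step 1

Answer: 1 pred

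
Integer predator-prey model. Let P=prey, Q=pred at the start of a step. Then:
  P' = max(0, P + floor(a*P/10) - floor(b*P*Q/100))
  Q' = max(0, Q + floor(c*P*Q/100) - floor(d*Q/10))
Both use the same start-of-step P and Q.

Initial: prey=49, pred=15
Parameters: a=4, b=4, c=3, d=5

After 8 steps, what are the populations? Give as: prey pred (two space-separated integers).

Answer: 0 2

Derivation:
Step 1: prey: 49+19-29=39; pred: 15+22-7=30
Step 2: prey: 39+15-46=8; pred: 30+35-15=50
Step 3: prey: 8+3-16=0; pred: 50+12-25=37
Step 4: prey: 0+0-0=0; pred: 37+0-18=19
Step 5: prey: 0+0-0=0; pred: 19+0-9=10
Step 6: prey: 0+0-0=0; pred: 10+0-5=5
Step 7: prey: 0+0-0=0; pred: 5+0-2=3
Step 8: prey: 0+0-0=0; pred: 3+0-1=2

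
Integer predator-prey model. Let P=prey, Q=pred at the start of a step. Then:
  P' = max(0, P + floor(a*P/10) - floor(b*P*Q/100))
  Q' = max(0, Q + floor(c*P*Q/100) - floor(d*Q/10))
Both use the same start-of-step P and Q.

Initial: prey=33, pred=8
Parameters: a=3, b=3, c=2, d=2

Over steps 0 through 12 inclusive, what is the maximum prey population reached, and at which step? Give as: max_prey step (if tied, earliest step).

Step 1: prey: 33+9-7=35; pred: 8+5-1=12
Step 2: prey: 35+10-12=33; pred: 12+8-2=18
Step 3: prey: 33+9-17=25; pred: 18+11-3=26
Step 4: prey: 25+7-19=13; pred: 26+13-5=34
Step 5: prey: 13+3-13=3; pred: 34+8-6=36
Step 6: prey: 3+0-3=0; pred: 36+2-7=31
Step 7: prey: 0+0-0=0; pred: 31+0-6=25
Step 8: prey: 0+0-0=0; pred: 25+0-5=20
Step 9: prey: 0+0-0=0; pred: 20+0-4=16
Step 10: prey: 0+0-0=0; pred: 16+0-3=13
Step 11: prey: 0+0-0=0; pred: 13+0-2=11
Step 12: prey: 0+0-0=0; pred: 11+0-2=9
Max prey = 35 at step 1

Answer: 35 1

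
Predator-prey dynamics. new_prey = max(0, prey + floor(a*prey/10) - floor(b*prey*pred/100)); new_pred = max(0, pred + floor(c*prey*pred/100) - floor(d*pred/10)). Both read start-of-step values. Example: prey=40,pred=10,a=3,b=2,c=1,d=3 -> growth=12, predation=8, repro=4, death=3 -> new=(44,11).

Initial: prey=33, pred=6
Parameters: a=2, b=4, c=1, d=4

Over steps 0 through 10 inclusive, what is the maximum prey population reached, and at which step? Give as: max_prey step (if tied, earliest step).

Step 1: prey: 33+6-7=32; pred: 6+1-2=5
Step 2: prey: 32+6-6=32; pred: 5+1-2=4
Step 3: prey: 32+6-5=33; pred: 4+1-1=4
Step 4: prey: 33+6-5=34; pred: 4+1-1=4
Step 5: prey: 34+6-5=35; pred: 4+1-1=4
Step 6: prey: 35+7-5=37; pred: 4+1-1=4
Step 7: prey: 37+7-5=39; pred: 4+1-1=4
Step 8: prey: 39+7-6=40; pred: 4+1-1=4
Step 9: prey: 40+8-6=42; pred: 4+1-1=4
Step 10: prey: 42+8-6=44; pred: 4+1-1=4
Max prey = 44 at step 10

Answer: 44 10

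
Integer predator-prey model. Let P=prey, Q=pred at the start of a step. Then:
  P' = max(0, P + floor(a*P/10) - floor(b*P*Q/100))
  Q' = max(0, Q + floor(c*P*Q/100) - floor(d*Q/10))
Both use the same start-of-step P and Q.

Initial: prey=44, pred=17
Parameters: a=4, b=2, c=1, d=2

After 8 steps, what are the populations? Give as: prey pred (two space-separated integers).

Answer: 4 34

Derivation:
Step 1: prey: 44+17-14=47; pred: 17+7-3=21
Step 2: prey: 47+18-19=46; pred: 21+9-4=26
Step 3: prey: 46+18-23=41; pred: 26+11-5=32
Step 4: prey: 41+16-26=31; pred: 32+13-6=39
Step 5: prey: 31+12-24=19; pred: 39+12-7=44
Step 6: prey: 19+7-16=10; pred: 44+8-8=44
Step 7: prey: 10+4-8=6; pred: 44+4-8=40
Step 8: prey: 6+2-4=4; pred: 40+2-8=34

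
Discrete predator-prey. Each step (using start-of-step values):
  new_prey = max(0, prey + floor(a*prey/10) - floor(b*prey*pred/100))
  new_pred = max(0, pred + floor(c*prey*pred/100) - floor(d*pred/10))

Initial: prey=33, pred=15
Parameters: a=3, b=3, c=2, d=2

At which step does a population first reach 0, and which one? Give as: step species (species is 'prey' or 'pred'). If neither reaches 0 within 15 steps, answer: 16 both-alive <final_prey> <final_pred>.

Step 1: prey: 33+9-14=28; pred: 15+9-3=21
Step 2: prey: 28+8-17=19; pred: 21+11-4=28
Step 3: prey: 19+5-15=9; pred: 28+10-5=33
Step 4: prey: 9+2-8=3; pred: 33+5-6=32
Step 5: prey: 3+0-2=1; pred: 32+1-6=27
Step 6: prey: 1+0-0=1; pred: 27+0-5=22
Step 7: prey: 1+0-0=1; pred: 22+0-4=18
Step 8: prey: 1+0-0=1; pred: 18+0-3=15
Step 9: prey: 1+0-0=1; pred: 15+0-3=12
Step 10: prey: 1+0-0=1; pred: 12+0-2=10
Step 11: prey: 1+0-0=1; pred: 10+0-2=8
Step 12: prey: 1+0-0=1; pred: 8+0-1=7
Step 13: prey: 1+0-0=1; pred: 7+0-1=6
Step 14: prey: 1+0-0=1; pred: 6+0-1=5
Step 15: prey: 1+0-0=1; pred: 5+0-1=4
No extinction within 15 steps

Answer: 16 both-alive 1 4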